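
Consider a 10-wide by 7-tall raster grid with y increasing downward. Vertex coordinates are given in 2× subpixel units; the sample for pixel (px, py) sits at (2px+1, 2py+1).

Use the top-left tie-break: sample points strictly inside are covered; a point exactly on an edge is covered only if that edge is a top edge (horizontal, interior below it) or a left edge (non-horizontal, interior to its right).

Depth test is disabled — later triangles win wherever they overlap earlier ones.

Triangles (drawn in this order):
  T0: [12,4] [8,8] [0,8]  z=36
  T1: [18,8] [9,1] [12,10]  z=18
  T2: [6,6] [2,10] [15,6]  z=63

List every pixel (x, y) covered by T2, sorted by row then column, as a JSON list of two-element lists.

T0:
  2·area = 32
  edge (12, 4)→(8, 8): d=(-4,4) right/bottom  bias=-1
  edge (8, 8)→(0, 8): d=(-8,0) right/bottom  bias=-1
  edge (0, 8)→(12, 4): d=(12,-4) top-left  bias=+0
    (7,0)@(15, 1): e=[0,56,-24] → ·  [on edge]
    (6,1)@(13, 3): e=[0,40,-8] → ·  [on edge]
    (7,1)@(15, 3): e=[-8,40,0] → ·  [on edge]
    (4,2)@(9, 5): e=[8,24,0] → █  [on edge]
    (5,2)@(11, 5): e=[0,24,8] → ·  [on edge]
    (1,3)@(3, 7): e=[24,8,0] → █  [on edge]
    (2,3)@(5, 7): e=[16,8,8] → █
    (3,3)@(7, 7): e=[8,8,16] → █
    (4,3)@(9, 7): e=[0,8,24] → ·  [on edge]
    (1,4)@(3, 9): e=[16,-8,24] → ·
    (2,4)@(5, 9): e=[8,-8,32] → ·
    (3,4)@(7, 9): e=[0,-8,40] → ·  [on edge]
    (2,5)@(5, 11): e=[0,-24,56] → ·  [on edge]
    (1,6)@(3, 13): e=[0,-40,72] → ·  [on edge]
  covered (4 px):
    · · · · · · · · · ·
    · · · · · · · · · ·
    · · · · █ · · · · ·
    · █ █ █ · · · · · ·
    · · · · · · · · · ·
    · · · · · · · · · ·
    · · · · · · · · · ·
T1:
  2·area = 60  (B↔C swapped to make it positive)
  edge (18, 8)→(12, 10): d=(-6,2) right/bottom  bias=-1
  edge (12, 10)→(9, 1): d=(-3,-9) top-left  bias=+0
  edge (9, 1)→(18, 8): d=(9,7) right/bottom  bias=-1
    (4,0)@(9, 1): e=[60,0,0] → ·  [on edge]
    (5,1)@(11, 3): e=[44,12,4] → █
    (6,1)@(13, 3): e=[40,30,-10] → ·
    (5,2)@(11, 5): e=[32,6,22] → █
    (6,2)@(13, 5): e=[28,24,8] → █
    (7,2)@(15, 5): e=[24,42,-6] → ·
    (5,3)@(11, 7): e=[20,0,40] → █  [on edge]
    (7,3)@(15, 7): e=[12,36,12] → █
    (8,3)@(17, 7): e=[8,54,-2] → ·
    (5,4)@(11, 9): e=[8,-6,58] → ·
    (6,4)@(13, 9): e=[4,12,44] → █
    (7,4)@(15, 9): e=[0,30,30] → ·  [on edge]
    (4,5)@(9, 11): e=[0,-30,90] → ·  [on edge]
    (1,6)@(3, 13): e=[0,-90,150] → ·  [on edge]
    (6,6)@(13, 13): e=[-20,0,80] → ·  [on edge]
  covered (7 px):
    · · · · · · · · · ·
    · · · · · █ · · · ·
    · · · · · █ █ · · ·
    · · · · · █ █ █ · ·
    · · · · · · █ · · ·
    · · · · · · · · · ·
    · · · · · · · · · ·
T2:
  2·area = 36  (B↔C swapped to make it positive)
  edge (6, 6)→(15, 6): d=(9,0) top-left  bias=+0
  edge (15, 6)→(2, 10): d=(-13,4) right/bottom  bias=-1
  edge (2, 10)→(6, 6): d=(4,-4) top-left  bias=+0
    (5,0)@(11, 1): e=[-45,81,0] → ·  [on edge]
    (4,1)@(9, 3): e=[-27,63,0] → ·  [on edge]
    (3,2)@(7, 5): e=[-9,45,0] → ·  [on edge]
    (2,3)@(5, 7): e=[9,27,0] → █  [on edge]
    (3,3)@(7, 7): e=[9,19,8] → █
    (4,3)@(9, 7): e=[9,11,16] → █
    (5,3)@(11, 7): e=[9,3,24] → █
    (6,3)@(13, 7): e=[9,-5,32] → ·
    (1,4)@(3, 9): e=[27,9,0] → █  [on edge]
    (3,4)@(7, 9): e=[27,-7,16] → ·
    (4,4)@(9, 9): e=[27,-15,24] → ·
    (5,4)@(11, 9): e=[27,-23,32] → ·
    (0,5)@(1, 11): e=[45,-9,0] → ·  [on edge]
  covered (6 px):
    · · · · · · · · · ·
    · · · · · · · · · ·
    · · · · · · · · · ·
    · · █ █ █ █ · · · ·
    · █ █ · · · · · · ·
    · · · · · · · · · ·
    · · · · · · · · · ·

Result: [[2,3],[3,3],[4,3],[5,3],[1,4],[2,4]]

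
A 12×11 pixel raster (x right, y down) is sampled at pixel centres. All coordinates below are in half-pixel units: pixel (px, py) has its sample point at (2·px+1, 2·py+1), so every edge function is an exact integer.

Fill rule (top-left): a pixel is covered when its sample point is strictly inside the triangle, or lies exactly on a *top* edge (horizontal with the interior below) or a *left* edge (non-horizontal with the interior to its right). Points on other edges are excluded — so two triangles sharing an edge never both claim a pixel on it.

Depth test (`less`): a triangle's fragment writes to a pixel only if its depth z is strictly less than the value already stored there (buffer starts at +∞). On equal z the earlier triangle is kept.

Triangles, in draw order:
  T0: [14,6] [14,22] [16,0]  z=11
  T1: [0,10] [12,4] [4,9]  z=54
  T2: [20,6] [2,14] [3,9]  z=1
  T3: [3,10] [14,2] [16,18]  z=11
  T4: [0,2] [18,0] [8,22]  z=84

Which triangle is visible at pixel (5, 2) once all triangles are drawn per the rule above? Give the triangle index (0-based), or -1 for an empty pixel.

T0:
  2·area = 32  (B↔C swapped to make it positive)
  edge (14, 6)→(16, 0): d=(2,-6) top-left  bias=+0
  edge (16, 0)→(14, 22): d=(-2,22) right/bottom  bias=-1
  edge (14, 22)→(14, 6): d=(0,-16) top-left  bias=+0
    (7,1)@(15, 3): e=[0,16,16] → #  [on edge]
    (8,1)@(17, 3): e=[12,-28,48] → ·
    (7,2)@(15, 5): e=[4,12,16] → #
    (8,2)@(17, 5): e=[16,-32,48] → ·
    (7,3)@(15, 7): e=[8,8,16] → #
    (8,3)@(17, 7): e=[20,-36,48] → ·
    (6,4)@(13, 9): e=[0,48,-16] → ·  [on edge]
    (7,4)@(15, 9): e=[12,4,16] → #
    (8,4)@(17, 9): e=[24,-40,48] → ·
    (7,5)@(15, 11): e=[16,0,16] → ·  [on edge]
    (5,7)@(11, 15): e=[0,80,-48] → ·  [on edge]
    (4,10)@(9, 21): e=[0,112,-80] → ·  [on edge]
  covered (4 px):
    · · · · · · · · · · · ·
    · · · · · · · # · · · ·
    · · · · · · · # · · · ·
    · · · · · · · # · · · ·
    · · · · · · · # · · · ·
    · · · · · · · · · · · ·
    · · · · · · · · · · · ·
    · · · · · · · · · · · ·
    · · · · · · · · · · · ·
    · · · · · · · · · · · ·
    · · · · · · · · · · · ·
T1:
  2·area = 12
  edge (0, 10)→(12, 4): d=(12,-6) top-left  bias=+0
  edge (12, 4)→(4, 9): d=(-8,5) right/bottom  bias=-1
  edge (4, 9)→(0, 10): d=(-4,1) right/bottom  bias=-1
    (3,3)@(7, 7): e=[6,1,5] → #
    (4,3)@(9, 7): e=[18,-9,3] → ·
    (1,4)@(3, 9): e=[6,5,1] → #
    (2,4)@(5, 9): e=[18,-5,-1] → ·
    (3,4)@(7, 9): e=[30,-15,-3] → ·
    (1,5)@(3, 11): e=[30,-11,-7] → ·
  covered (2 px):
    · · · · · · · · · · · ·
    · · · · · · · · · · · ·
    · · · · · · · · · · · ·
    · · · # · · · · · · · ·
    · # · · · · · · · · · ·
    · · · · · · · · · · · ·
    · · · · · · · · · · · ·
    · · · · · · · · · · · ·
    · · · · · · · · · · · ·
    · · · · · · · · · · · ·
    · · · · · · · · · · · ·
T2:
  2·area = 82
  edge (20, 6)→(2, 14): d=(-18,8) right/bottom  bias=-1
  edge (2, 14)→(3, 9): d=(1,-5) top-left  bias=+0
  edge (3, 9)→(20, 6): d=(17,-3) top-left  bias=+0
    (7,3)@(15, 7): e=[22,58,2] → #
    (8,3)@(17, 7): e=[6,68,8] → #
    (9,3)@(19, 7): e=[-10,78,14] → ·
    (1,4)@(3, 9): e=[82,0,0] → #  [on edge]
    (2,4)@(5, 9): e=[66,10,6] → #
    (3,4)@(7, 9): e=[50,20,12] → #
    (4,4)@(9, 9): e=[34,30,18] → #
    (5,4)@(11, 9): e=[18,40,24] → #
    (6,4)@(13, 9): e=[2,50,30] → #
    (7,4)@(15, 9): e=[-14,60,36] → ·
    (8,4)@(17, 9): e=[-30,70,42] → ·
    (1,5)@(3, 11): e=[46,2,34] → #
    (0,9)@(1, 19): e=[-82,0,164] → ·  [on edge]
  covered (12 px):
    · · · · · · · · · · · ·
    · · · · · · · · · · · ·
    · · · · · · · · · · · ·
    · · · · · · · # # · · ·
    · # # # # # # · · · · ·
    · # # # · · · · · · · ·
    · # · · · · · · · · · ·
    · · · · · · · · · · · ·
    · · · · · · · · · · · ·
    · · · · · · · · · · · ·
    · · · · · · · · · · · ·
T3:
  2·area = 192
  edge (3, 10)→(14, 2): d=(11,-8) top-left  bias=+0
  edge (14, 2)→(16, 18): d=(2,16) right/bottom  bias=-1
  edge (16, 18)→(3, 10): d=(-13,-8) top-left  bias=+0
    (6,1)@(13, 3): e=[3,18,171] → #
    (7,1)@(15, 3): e=[19,-14,187] → ·
    (5,2)@(11, 5): e=[9,54,129] → #
    (7,2)@(15, 5): e=[41,-10,161] → ·
    (4,3)@(9, 7): e=[15,90,87] → #
    (7,3)@(15, 7): e=[63,-6,135] → ·
    (2,4)@(5, 9): e=[5,158,29] → #
    (3,4)@(7, 9): e=[21,126,45] → #
    (7,4)@(15, 9): e=[85,-2,109] → ·
    (2,5)@(5, 11): e=[27,162,3] → #
    (7,5)@(15, 11): e=[107,2,83] → #
    (8,5)@(17, 11): e=[123,-30,99] → ·
  covered (24 px):
    · · · · · · · · · · · ·
    · · · · · · # · · · · ·
    · · · · · # # · · · · ·
    · · · · # # # · · · · ·
    · · # # # # # · · · · ·
    · · # # # # # # · · · ·
    · · · · # # # # · · · ·
    · · · · · · # # · · · ·
    · · · · · · · # · · · ·
    · · · · · · · · · · · ·
    · · · · · · · · · · · ·
T4:
  2·area = 376
  edge (0, 2)→(18, 0): d=(18,-2) top-left  bias=+0
  edge (18, 0)→(8, 22): d=(-10,22) right/bottom  bias=-1
  edge (8, 22)→(0, 2): d=(-8,-20) top-left  bias=+0
    (4,0)@(9, 1): e=[0,188,188] → #  [on edge]
    (5,0)@(11, 1): e=[4,144,228] → #
    (6,0)@(13, 1): e=[8,100,268] → #
    (7,0)@(15, 1): e=[12,56,308] → #
    (8,0)@(17, 1): e=[16,12,348] → #
    (9,0)@(19, 1): e=[20,-32,388] → ·
    (0,1)@(1, 3): e=[20,344,12] → #
    (1,1)@(3, 3): e=[24,300,52] → #
    (2,1)@(5, 3): e=[28,256,92] → #
    (3,1)@(7, 3): e=[32,212,132] → #
    (8,1)@(17, 3): e=[52,-8,332] → ·
    (0,2)@(1, 5): e=[56,324,-4] → ·
    (6,5)@(13, 11): e=[188,0,188] → ·  [on edge]
  covered (47 px):
    · · · · # # # # # · · ·
    # # # # # # # # · · · ·
    · # # # # # # # · · · ·
    · # # # # # # · · · · ·
    · # # # # # # · · · · ·
    · · # # # # · · · · · ·
    · · # # # # · · · · · ·
    · · · # # # · · · · · ·
    · · · # # · · · · · · ·
    · · · # # · · · · · · ·
    · · · · · · · · · · · ·

Z-buffer (winner per pixel, '.' = empty):
  . . . . 4 4 4 4 4 . . .
  4 4 4 4 4 4 3 0 . . . .
  . 4 4 4 4 3 3 0 . . . .
  . 4 4 1 3 3 3 2 2 . . .
  . 2 2 2 2 2 2 0 . . . .
  . 2 2 2 3 3 3 3 . . . .
  . 2 4 4 3 3 3 3 . . . .
  . . . 4 4 4 3 3 . . . .
  . . . 4 4 . . 3 . . . .
  . . . 4 4 . . . . . . .
  . . . . . . . . . . . .

Answer: 3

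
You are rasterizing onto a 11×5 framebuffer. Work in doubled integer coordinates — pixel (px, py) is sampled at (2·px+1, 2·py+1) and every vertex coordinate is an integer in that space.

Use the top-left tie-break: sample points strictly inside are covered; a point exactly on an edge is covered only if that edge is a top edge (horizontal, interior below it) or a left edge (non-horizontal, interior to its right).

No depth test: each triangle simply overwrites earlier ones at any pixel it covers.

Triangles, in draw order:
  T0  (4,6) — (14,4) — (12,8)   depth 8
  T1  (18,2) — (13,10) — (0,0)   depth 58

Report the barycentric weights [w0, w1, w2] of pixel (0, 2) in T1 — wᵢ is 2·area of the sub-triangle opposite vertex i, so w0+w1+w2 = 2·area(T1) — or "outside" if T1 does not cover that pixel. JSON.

T0:
  2·area = 36
  edge (4, 6)→(14, 4): d=(10,-2) top-left  bias=+0
  edge (14, 4)→(12, 8): d=(-2,4) right/bottom  bias=-1
  edge (12, 8)→(4, 6): d=(-8,-2) top-left  bias=+0
    (9,1)@(19, 3): e=[0,-18,54] → .  [on edge]
    (4,2)@(9, 5): e=[0,18,18] → X  [on edge]
    (5,2)@(11, 5): e=[4,10,22] → X
    (6,2)@(13, 5): e=[8,2,26] → X
    (7,2)@(15, 5): e=[12,-6,30] → .
    (4,3)@(9, 7): e=[20,14,2] → X
    (6,3)@(13, 7): e=[28,-2,10] → .
    (4,4)@(9, 9): e=[40,10,-14] → .
    (5,4)@(11, 9): e=[44,2,-10] → .
  covered (5 px):
    . . . . . . . . . . .
    . . . . . . . . . . .
    . . . . X X X . . . .
    . . . . X X . . . . .
    . . . . . . . . . . .
T1:
  2·area = 154
  edge (18, 2)→(13, 10): d=(-5,8) right/bottom  bias=-1
  edge (13, 10)→(0, 0): d=(-13,-10) top-left  bias=+0
  edge (0, 0)→(18, 2): d=(18,2) right/bottom  bias=-1
    (1,0)@(3, 1): e=[125,17,12] → X
    (2,0)@(5, 1): e=[109,37,8] → X
    (3,0)@(7, 1): e=[93,57,4] → X
    (4,0)@(9, 1): e=[77,77,0] → .  [on edge]
    (1,1)@(3, 3): e=[115,-9,48] → .
    (2,1)@(5, 3): e=[99,11,44] → X
    (4,1)@(9, 3): e=[67,51,36] → X
    (5,1)@(11, 3): e=[51,71,32] → X
    (6,1)@(13, 3): e=[35,91,28] → X
    (7,1)@(15, 3): e=[19,111,24] → X
    (8,1)@(17, 3): e=[3,131,20] → X
    (9,1)@(19, 3): e=[-13,151,16] → .
  covered (18 px):
    . X X X . . . . . . .
    . . X X X X X X X . .
    . . . X X X X X . . .
    . . . . . X X . . . .
    . . . . . . X . . . .

Final: "outside"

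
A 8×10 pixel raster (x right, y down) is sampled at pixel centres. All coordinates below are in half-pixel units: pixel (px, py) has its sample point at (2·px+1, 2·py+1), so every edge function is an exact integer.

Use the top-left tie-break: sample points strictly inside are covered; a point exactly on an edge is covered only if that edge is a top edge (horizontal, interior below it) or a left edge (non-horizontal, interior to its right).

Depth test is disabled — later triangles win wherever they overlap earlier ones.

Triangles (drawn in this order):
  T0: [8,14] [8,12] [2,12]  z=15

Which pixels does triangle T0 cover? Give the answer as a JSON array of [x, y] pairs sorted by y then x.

T0:
  2·area = 12  (B↔C swapped to make it positive)
  edge (8, 14)→(2, 12): d=(-6,-2) top-left  bias=+0
  edge (2, 12)→(8, 12): d=(6,0) top-left  bias=+0
  edge (8, 12)→(8, 14): d=(0,2) right/bottom  bias=-1
    (2,6)@(5, 13): e=[0,6,6] → #  [on edge]
    (3,6)@(7, 13): e=[4,6,2] → #
    (4,6)@(9, 13): e=[8,6,-2] → ·
    (2,7)@(5, 15): e=[-12,18,6] → ·
    (3,7)@(7, 15): e=[-8,18,2] → ·
    (5,7)@(11, 15): e=[0,18,-6] → ·  [on edge]
  covered (2 px):
    · · · · · · · ·
    · · · · · · · ·
    · · · · · · · ·
    · · · · · · · ·
    · · · · · · · ·
    · · · · · · · ·
    · · # # · · · ·
    · · · · · · · ·
    · · · · · · · ·
    · · · · · · · ·

Result: [[2,6],[3,6]]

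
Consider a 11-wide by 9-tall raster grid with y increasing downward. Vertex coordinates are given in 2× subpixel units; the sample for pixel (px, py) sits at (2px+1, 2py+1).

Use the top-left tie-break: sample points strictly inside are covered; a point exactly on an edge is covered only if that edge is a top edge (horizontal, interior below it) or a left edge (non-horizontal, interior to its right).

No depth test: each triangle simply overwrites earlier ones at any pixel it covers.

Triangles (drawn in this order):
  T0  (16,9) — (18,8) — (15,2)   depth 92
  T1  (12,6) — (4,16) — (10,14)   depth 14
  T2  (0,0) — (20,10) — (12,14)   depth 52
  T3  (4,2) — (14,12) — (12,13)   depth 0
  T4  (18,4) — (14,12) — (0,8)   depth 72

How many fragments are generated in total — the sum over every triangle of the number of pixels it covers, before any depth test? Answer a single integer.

T0:
  2·area = 15  (B↔C swapped to make it positive)
  edge (16, 9)→(15, 2): d=(-1,-7) top-left  bias=+0
  edge (15, 2)→(18, 8): d=(3,6) right/bottom  bias=-1
  edge (18, 8)→(16, 9): d=(-2,1) right/bottom  bias=-1
    (8,3)@(17, 7): e=[9,3,3] → █
    (9,3)@(19, 7): e=[23,-9,1] → ·
    (8,4)@(17, 9): e=[7,9,-1] → ·
  covered (1 px):
    · · · · · · · · · · ·
    · · · · · · · · · · ·
    · · · · · · · · · · ·
    · · · · · · · · █ · ·
    · · · · · · · · · · ·
    · · · · · · · · · · ·
    · · · · · · · · · · ·
    · · · · · · · · · · ·
    · · · · · · · · · · ·
T1:
  2·area = 44  (B↔C swapped to make it positive)
  edge (12, 6)→(10, 14): d=(-2,8) right/bottom  bias=-1
  edge (10, 14)→(4, 16): d=(-6,2) right/bottom  bias=-1
  edge (4, 16)→(12, 6): d=(8,-10) top-left  bias=+0
    (5,4)@(11, 9): e=[2,28,14] → █
    (6,4)@(13, 9): e=[-14,24,34] → ·
    (4,5)@(9, 11): e=[14,20,10] → █
    (5,5)@(11, 11): e=[-2,16,30] → ·
    (9,5)@(19, 11): e=[-66,0,110] → ·  [on edge]
    (3,6)@(7, 13): e=[26,12,6] → █
    (5,6)@(11, 13): e=[-6,4,46] → ·
    (6,6)@(13, 13): e=[-22,0,66] → ·  [on edge]
    (2,7)@(5, 15): e=[38,4,2] → █
    (3,7)@(7, 15): e=[22,0,22] → ·  [on edge]
    (4,7)@(9, 15): e=[6,-4,42] → ·
    (0,8)@(1, 17): e=[66,0,-22] → ·  [on edge]
  covered (5 px):
    · · · · · · · · · · ·
    · · · · · · · · · · ·
    · · · · · · · · · · ·
    · · · · · · · · · · ·
    · · · · · █ · · · · ·
    · · · · █ · · · · · ·
    · · · █ █ · · · · · ·
    · · █ · · · · · · · ·
    · · · · · · · · · · ·
T2:
  2·area = 160
  edge (0, 0)→(20, 10): d=(20,10) right/bottom  bias=-1
  edge (20, 10)→(12, 14): d=(-8,4) right/bottom  bias=-1
  edge (12, 14)→(0, 0): d=(-12,-14) top-left  bias=+0
    (0,0)@(1, 1): e=[10,148,2] → █
    (1,0)@(3, 1): e=[-10,140,30] → ·
    (0,1)@(1, 3): e=[50,132,-22] → ·
    (1,1)@(3, 3): e=[30,124,6] → █
    (2,1)@(5, 3): e=[10,116,34] → █
    (3,1)@(7, 3): e=[-10,108,62] → ·
    (1,2)@(3, 5): e=[70,108,-18] → ·
    (2,2)@(5, 5): e=[50,100,10] → █
    (3,2)@(7, 5): e=[30,92,38] → █
    (4,2)@(9, 5): e=[10,84,66] → █
    (5,2)@(11, 5): e=[-10,76,94] → ·
    (2,3)@(5, 7): e=[90,84,-14] → ·
  covered (20 px):
    █ · · · · · · · · · ·
    · █ █ · · · · · · · ·
    · · █ █ █ · · · · · ·
    · · · █ █ █ █ · · · ·
    · · · · █ █ █ █ █ · ·
    · · · · · █ █ █ █ · ·
    · · · · · · █ · · · ·
    · · · · · · · · · · ·
    · · · · · · · · · · ·
T3:
  2·area = 30
  edge (4, 2)→(14, 12): d=(10,10) right/bottom  bias=-1
  edge (14, 12)→(12, 13): d=(-2,1) right/bottom  bias=-1
  edge (12, 13)→(4, 2): d=(-8,-11) top-left  bias=+0
    (1,0)@(3, 1): e=[0,33,-3] → ·  [on edge]
    (2,1)@(5, 3): e=[0,27,3] → ·  [on edge]
    (3,2)@(7, 5): e=[0,21,9] → ·  [on edge]
    (4,3)@(9, 7): e=[0,15,15] → ·  [on edge]
    (5,4)@(11, 9): e=[0,9,21] → ·  [on edge]
    (5,5)@(11, 11): e=[20,5,5] → █
    (6,5)@(13, 11): e=[0,3,27] → ·  [on edge]
    (5,6)@(11, 13): e=[40,1,-11] → ·
    (7,6)@(15, 13): e=[0,-3,33] → ·  [on edge]
    (8,7)@(17, 15): e=[0,-9,39] → ·  [on edge]
    (9,8)@(19, 17): e=[0,-15,45] → ·  [on edge]
  covered (1 px):
    · · · · · · · · · · ·
    · · · · · · · · · · ·
    · · · · · · · · · · ·
    · · · · · · · · · · ·
    · · · · · · · · · · ·
    · · · · · █ · · · · ·
    · · · · · · · · · · ·
    · · · · · · · · · · ·
    · · · · · · · · · · ·
T4:
  2·area = 128
  edge (18, 4)→(14, 12): d=(-4,8) right/bottom  bias=-1
  edge (14, 12)→(0, 8): d=(-14,-4) top-left  bias=+0
  edge (0, 8)→(18, 4): d=(18,-4) top-left  bias=+0
    (7,2)@(15, 5): e=[20,102,6] → █
    (8,2)@(17, 5): e=[4,110,14] → █
    (9,2)@(19, 5): e=[-12,118,22] → ·
    (2,3)@(5, 7): e=[92,34,2] → █
    (3,3)@(7, 7): e=[76,42,10] → █
    (4,3)@(9, 7): e=[60,50,18] → █
    (5,3)@(11, 7): e=[44,58,26] → █
    (6,3)@(13, 7): e=[28,66,34] → █
    (8,3)@(17, 7): e=[-4,82,50] → ·
    (2,4)@(5, 9): e=[84,6,38] → █
    (8,4)@(17, 9): e=[-12,54,86] → ·
    (2,5)@(5, 11): e=[76,-22,74] → ·
  covered (16 px):
    · · · · · · · · · · ·
    · · · · · · · · · · ·
    · · · · · · · █ █ · ·
    · · █ █ █ █ █ █ · · ·
    · · █ █ █ █ █ █ · · ·
    · · · · · █ █ · · · ·
    · · · · · · · · · · ·
    · · · · · · · · · · ·
    · · · · · · · · · · ·

Final: 43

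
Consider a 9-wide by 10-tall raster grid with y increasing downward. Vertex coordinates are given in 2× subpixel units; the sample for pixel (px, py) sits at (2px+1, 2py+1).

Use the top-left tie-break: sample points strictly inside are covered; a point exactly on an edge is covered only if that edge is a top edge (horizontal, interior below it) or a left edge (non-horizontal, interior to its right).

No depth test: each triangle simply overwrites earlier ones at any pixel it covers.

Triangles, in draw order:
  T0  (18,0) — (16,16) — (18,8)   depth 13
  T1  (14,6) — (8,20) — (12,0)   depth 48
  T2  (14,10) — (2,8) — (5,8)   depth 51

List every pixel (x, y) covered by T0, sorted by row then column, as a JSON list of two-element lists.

T0:
  2·area = 16  (B↔C swapped to make it positive)
  edge (18, 0)→(18, 8): d=(0,8) right/bottom  bias=-1
  edge (18, 8)→(16, 16): d=(-2,8) right/bottom  bias=-1
  edge (16, 16)→(18, 0): d=(2,-16) top-left  bias=+0
    (8,4)@(17, 9): e=[8,6,2] → █
    (8,5)@(17, 11): e=[8,2,6] → █
    (8,6)@(17, 13): e=[8,-2,10] → ·
  covered (2 px):
    · · · · · · · · ·
    · · · · · · · · ·
    · · · · · · · · ·
    · · · · · · · · ·
    · · · · · · · · █
    · · · · · · · · █
    · · · · · · · · ·
    · · · · · · · · ·
    · · · · · · · · ·
    · · · · · · · · ·
T1:
  2·area = 64
  edge (14, 6)→(8, 20): d=(-6,14) right/bottom  bias=-1
  edge (8, 20)→(12, 0): d=(4,-20) top-left  bias=+0
  edge (12, 0)→(14, 6): d=(2,6) right/bottom  bias=-1
    (6,1)@(13, 3): e=[32,32,0] → ·  [on edge]
    (5,2)@(11, 5): e=[48,0,16] → █  [on edge]
    (6,2)@(13, 5): e=[20,40,4] → █
    (7,2)@(15, 5): e=[-8,80,-8] → ·
    (5,3)@(11, 7): e=[36,8,20] → █
    (7,3)@(15, 7): e=[-20,88,-4] → ·
    (5,4)@(11, 9): e=[24,16,24] → █
    (6,4)@(13, 9): e=[-4,56,12] → ·
    (7,4)@(15, 9): e=[-32,96,0] → ·  [on edge]
    (5,5)@(11, 11): e=[12,24,28] → █
    (6,5)@(13, 11): e=[-16,64,16] → ·
    (5,6)@(11, 13): e=[0,32,32] → ·  [on edge]
    (4,7)@(9, 15): e=[16,0,48] → █  [on edge]
    (8,7)@(17, 15): e=[-96,160,0] → ·  [on edge]
  covered (8 px):
    · · · · · · · · ·
    · · · · · · · · ·
    · · · · · █ █ · ·
    · · · · · █ █ · ·
    · · · · · █ · · ·
    · · · · · █ · · ·
    · · · · · · · · ·
    · · · · █ · · · ·
    · · · · █ · · · ·
    · · · · · · · · ·
T2:
  2·area = 6
  edge (14, 10)→(2, 8): d=(-12,-2) top-left  bias=+0
  edge (2, 8)→(5, 8): d=(3,0) top-left  bias=+0
  edge (5, 8)→(14, 10): d=(9,2) right/bottom  bias=-1
    (4,4)@(9, 9): e=[2,3,1] → █
    (5,4)@(11, 9): e=[6,3,-3] → ·
    (4,5)@(9, 11): e=[-22,9,19] → ·
  covered (1 px):
    · · · · · · · · ·
    · · · · · · · · ·
    · · · · · · · · ·
    · · · · · · · · ·
    · · · · █ · · · ·
    · · · · · · · · ·
    · · · · · · · · ·
    · · · · · · · · ·
    · · · · · · · · ·
    · · · · · · · · ·

Result: [[8,4],[8,5]]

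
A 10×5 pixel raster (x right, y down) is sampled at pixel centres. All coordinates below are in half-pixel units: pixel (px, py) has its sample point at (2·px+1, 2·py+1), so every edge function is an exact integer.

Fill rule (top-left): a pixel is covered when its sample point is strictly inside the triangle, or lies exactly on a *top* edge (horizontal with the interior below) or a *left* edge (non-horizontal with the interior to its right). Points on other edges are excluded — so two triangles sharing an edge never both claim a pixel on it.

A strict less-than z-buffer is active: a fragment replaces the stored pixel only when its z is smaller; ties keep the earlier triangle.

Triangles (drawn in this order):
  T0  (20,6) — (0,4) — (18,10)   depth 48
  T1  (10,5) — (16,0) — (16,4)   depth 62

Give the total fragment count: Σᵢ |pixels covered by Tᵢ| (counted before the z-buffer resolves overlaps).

T0:
  2·area = 84  (B↔C swapped to make it positive)
  edge (20, 6)→(18, 10): d=(-2,4) right/bottom  bias=-1
  edge (18, 10)→(0, 4): d=(-18,-6) top-left  bias=+0
  edge (0, 4)→(20, 6): d=(20,2) right/bottom  bias=-1
    (1,2)@(3, 5): e=[70,0,14] → X  [on edge]
    (2,2)@(5, 5): e=[62,12,10] → X
    (3,2)@(7, 5): e=[54,24,6] → X
    (4,2)@(9, 5): e=[46,36,2] → X
    (5,2)@(11, 5): e=[38,48,-2] → .
    (1,3)@(3, 7): e=[66,-36,54] → .
    (2,3)@(5, 7): e=[58,-24,50] → .
    (3,3)@(7, 7): e=[50,-12,46] → .
    (4,3)@(9, 7): e=[42,0,42] → X  [on edge]
    (5,3)@(11, 7): e=[34,12,38] → X
    (6,3)@(13, 7): e=[26,24,34] → X
    (7,3)@(15, 7): e=[18,36,30] → X
    (7,4)@(15, 9): e=[14,0,70] → X  [on edge]
  covered (12 px):
    . . . . . . . . . .
    . . . . . . . . . .
    . X X X X . . . . .
    . . . . X X X X X X
    . . . . . . . X X .
T1:
  2·area = 24
  edge (10, 5)→(16, 0): d=(6,-5) top-left  bias=+0
  edge (16, 0)→(16, 4): d=(0,4) right/bottom  bias=-1
  edge (16, 4)→(10, 5): d=(-6,1) right/bottom  bias=-1
    (7,0)@(15, 1): e=[1,4,19] → X
    (8,0)@(17, 1): e=[11,-4,17] → .
    (6,1)@(13, 3): e=[3,12,9] → X
    (8,1)@(17, 3): e=[23,-4,5] → .
    (6,2)@(13, 5): e=[15,12,-3] → .
    (7,2)@(15, 5): e=[25,4,-5] → .
  covered (3 px):
    . . . . . . . X . .
    . . . . . . X X . .
    . . . . . . . . . .
    . . . . . . . . . .
    . . . . . . . . . .

Result: 15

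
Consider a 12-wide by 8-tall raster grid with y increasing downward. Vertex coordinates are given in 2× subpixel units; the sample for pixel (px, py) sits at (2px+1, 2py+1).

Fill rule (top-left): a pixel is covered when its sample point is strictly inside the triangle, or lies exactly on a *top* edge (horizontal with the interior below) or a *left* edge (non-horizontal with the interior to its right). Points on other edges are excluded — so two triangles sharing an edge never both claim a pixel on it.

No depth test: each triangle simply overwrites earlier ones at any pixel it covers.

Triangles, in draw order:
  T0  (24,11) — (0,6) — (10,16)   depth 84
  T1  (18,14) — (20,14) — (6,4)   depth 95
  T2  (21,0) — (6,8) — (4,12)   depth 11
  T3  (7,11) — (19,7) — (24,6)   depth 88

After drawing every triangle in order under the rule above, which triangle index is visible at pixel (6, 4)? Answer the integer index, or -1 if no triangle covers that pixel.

T0:
  2·area = 190  (B↔C swapped to make it positive)
  edge (24, 11)→(10, 16): d=(-14,5) right/bottom  bias=-1
  edge (10, 16)→(0, 6): d=(-10,-10) top-left  bias=+0
  edge (0, 6)→(24, 11): d=(24,5) right/bottom  bias=-1
    (0,3)@(1, 7): e=[171,0,19] → #  [on edge]
    (1,3)@(3, 7): e=[161,20,9] → #
    (2,3)@(5, 7): e=[151,40,-1] → ·
    (0,4)@(1, 9): e=[143,-20,67] → ·
    (1,4)@(3, 9): e=[133,0,57] → #  [on edge]
    (2,4)@(5, 9): e=[123,20,47] → #
    (3,4)@(7, 9): e=[113,40,37] → #
    (4,4)@(9, 9): e=[103,60,27] → #
    (5,4)@(11, 9): e=[93,80,17] → #
    (6,4)@(13, 9): e=[83,100,7] → #
    (7,4)@(15, 9): e=[73,120,-3] → ·
    (1,5)@(3, 11): e=[105,-20,105] → ·
    (2,5)@(5, 11): e=[95,0,95] → #  [on edge]
    (3,6)@(7, 13): e=[57,0,133] → #  [on edge]
    (4,7)@(9, 15): e=[19,0,171] → #  [on edge]
  covered (26 px):
    · · · · · · · · · · · ·
    · · · · · · · · · · · ·
    · · · · · · · · · · · ·
    # # · · · · · · · · · ·
    · # # # # # # · · · · ·
    · · # # # # # # # # # #
    · · · # # # # # # · · ·
    · · · · # # · · · · · ·
T1:
  2·area = 20  (B↔C swapped to make it positive)
  edge (18, 14)→(6, 4): d=(-12,-10) top-left  bias=+0
  edge (6, 4)→(20, 14): d=(14,10) right/bottom  bias=-1
  edge (20, 14)→(18, 14): d=(-2,0) right/bottom  bias=-1
    (6,4)@(13, 9): e=[10,0,10] → ·  [on edge]
    (7,5)@(15, 11): e=[6,8,6] → #
    (8,5)@(17, 11): e=[26,-12,6] → ·
    (7,6)@(15, 13): e=[-18,36,2] → ·
    (8,6)@(17, 13): e=[2,16,2] → #
    (9,6)@(19, 13): e=[22,-4,2] → ·
    (8,7)@(17, 15): e=[-22,44,-2] → ·
  covered (2 px):
    · · · · · · · · · · · ·
    · · · · · · · · · · · ·
    · · · · · · · · · · · ·
    · · · · · · · · · · · ·
    · · · · · · · · · · · ·
    · · · · · · · # · · · ·
    · · · · · · · · # · · ·
    · · · · · · · · · · · ·
T2:
  2·area = 44  (B↔C swapped to make it positive)
  edge (21, 0)→(4, 12): d=(-17,12) right/bottom  bias=-1
  edge (4, 12)→(6, 8): d=(2,-4) top-left  bias=+0
  edge (6, 8)→(21, 0): d=(15,-8) top-left  bias=+0
    (6,2)@(13, 5): e=[11,22,11] → #
    (7,2)@(15, 5): e=[-13,30,27] → ·
    (4,3)@(9, 7): e=[25,10,9] → #
    (5,3)@(11, 7): e=[1,18,25] → #
    (6,3)@(13, 7): e=[-23,26,41] → ·
    (3,4)@(7, 9): e=[15,6,23] → #
    (4,4)@(9, 9): e=[-9,14,39] → ·
    (5,4)@(11, 9): e=[-33,22,55] → ·
    (2,5)@(5, 11): e=[5,2,37] → #
    (3,5)@(7, 11): e=[-19,10,53] → ·
    (2,6)@(5, 13): e=[-29,6,67] → ·
  covered (5 px):
    · · · · · · · · · · · ·
    · · · · · · · · · · · ·
    · · · · · · # · · · · ·
    · · · · # # · · · · · ·
    · · · # · · · · · · · ·
    · · # · · · · · · · · ·
    · · · · · · · · · · · ·
    · · · · · · · · · · · ·
T3:
  2·area = 8
  edge (7, 11)→(19, 7): d=(12,-4) top-left  bias=+0
  edge (19, 7)→(24, 6): d=(5,-1) top-left  bias=+0
  edge (24, 6)→(7, 11): d=(-17,5) right/bottom  bias=-1
    (9,3)@(19, 7): e=[0,0,8] → #  [on edge]
    (10,3)@(21, 7): e=[8,2,-2] → ·
    (4,4)@(9, 9): e=[-16,0,24] → ·  [on edge]
    (6,4)@(13, 9): e=[0,4,4] → #  [on edge]
    (7,4)@(15, 9): e=[8,6,-6] → ·
    (9,4)@(19, 9): e=[24,10,-26] → ·
    (3,5)@(7, 11): e=[0,8,0] → ·  [on edge]
    (6,5)@(13, 11): e=[24,14,-30] → ·
    (0,6)@(1, 13): e=[0,12,-4] → ·  [on edge]
  covered (2 px):
    · · · · · · · · · · · ·
    · · · · · · · · · · · ·
    · · · · · · · · · · · ·
    · · · · · · · · · # · ·
    · · · · · · # · · · · ·
    · · · · · · · · · · · ·
    · · · · · · · · · · · ·
    · · · · · · · · · · · ·

Z-buffer (winner per pixel, '.' = empty):
  . . . . . . . . . . . .
  . . . . . . . . . . . .
  . . . . . . 2 . . . . .
  0 0 . . 2 2 . . . 3 . .
  . 0 0 2 0 0 3 . . . . .
  . . 2 0 0 0 0 1 0 0 0 0
  . . . 0 0 0 0 0 1 . . .
  . . . . 0 0 . . . . . .

Answer: 3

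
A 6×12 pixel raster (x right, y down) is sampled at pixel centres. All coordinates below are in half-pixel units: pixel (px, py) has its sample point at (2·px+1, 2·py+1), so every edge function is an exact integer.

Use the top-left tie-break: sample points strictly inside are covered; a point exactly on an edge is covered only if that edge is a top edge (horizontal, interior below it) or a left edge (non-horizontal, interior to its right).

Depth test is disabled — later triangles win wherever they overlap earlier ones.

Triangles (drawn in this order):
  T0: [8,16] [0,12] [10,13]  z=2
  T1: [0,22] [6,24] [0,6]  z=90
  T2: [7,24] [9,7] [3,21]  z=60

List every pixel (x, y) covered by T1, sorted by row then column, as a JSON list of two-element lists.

T0:
  2·area = 32
  edge (8, 16)→(0, 12): d=(-8,-4) top-left  bias=+0
  edge (0, 12)→(10, 13): d=(10,1) right/bottom  bias=-1
  edge (10, 13)→(8, 16): d=(-2,3) right/bottom  bias=-1
    (1,6)@(3, 13): e=[4,7,21] → █
    (2,6)@(5, 13): e=[12,5,15] → █
    (3,6)@(7, 13): e=[20,3,9] → █
    (4,6)@(9, 13): e=[28,1,3] → █
    (5,6)@(11, 13): e=[36,-1,-3] → ·
    (1,7)@(3, 15): e=[-12,27,17] → ·
    (2,7)@(5, 15): e=[-4,25,11] → ·
    (3,7)@(7, 15): e=[4,23,5] → █
    (4,7)@(9, 15): e=[12,21,-1] → ·
    (3,8)@(7, 17): e=[-12,43,1] → ·
  covered (5 px):
    · · · · · ·
    · · · · · ·
    · · · · · ·
    · · · · · ·
    · · · · · ·
    · · · · · ·
    · █ █ █ █ ·
    · · · █ · ·
    · · · · · ·
    · · · · · ·
    · · · · · ·
    · · · · · ·
T1:
  2·area = 96  (B↔C swapped to make it positive)
  edge (0, 22)→(0, 6): d=(0,-16) top-left  bias=+0
  edge (0, 6)→(6, 24): d=(6,18) right/bottom  bias=-1
  edge (6, 24)→(0, 22): d=(-6,-2) top-left  bias=+0
    (0,4)@(1, 9): e=[16,0,80] → ·  [on edge]
    (0,5)@(1, 11): e=[16,12,68] → █
    (1,5)@(3, 11): e=[48,-24,72] → ·
    (0,6)@(1, 13): e=[16,24,56] → █
    (1,6)@(3, 13): e=[48,-12,60] → ·
    (0,7)@(1, 15): e=[16,36,44] → █
    (1,7)@(3, 15): e=[48,0,48] → ·  [on edge]
    (0,8)@(1, 17): e=[16,48,32] → █
    (1,8)@(3, 17): e=[48,12,36] → █
    (2,8)@(5, 17): e=[80,-24,40] → ·
    (0,9)@(1, 19): e=[16,60,20] → █
    (2,9)@(5, 19): e=[80,-12,28] → ·
    (2,10)@(5, 21): e=[80,0,16] → ·  [on edge]
    (1,11)@(3, 23): e=[48,48,0] → █  [on edge]
  covered (11 px):
    · · · · · ·
    · · · · · ·
    · · · · · ·
    · · · · · ·
    · · · · · ·
    █ · · · · ·
    █ · · · · ·
    █ · · · · ·
    █ █ · · · ·
    █ █ · · · ·
    █ █ · · · ·
    · █ █ · · ·
T2:
  2·area = 74  (B↔C swapped to make it positive)
  edge (7, 24)→(3, 21): d=(-4,-3) top-left  bias=+0
  edge (3, 21)→(9, 7): d=(6,-14) top-left  bias=+0
  edge (9, 7)→(7, 24): d=(-2,17) right/bottom  bias=-1
    (4,3)@(9, 7): e=[74,0,0] → ·  [on edge]
    (3,6)@(7, 13): e=[44,8,22] → █
    (4,6)@(9, 13): e=[50,36,-12] → ·
    (3,7)@(7, 15): e=[36,20,18] → █
    (4,7)@(9, 15): e=[42,48,-16] → ·
    (2,8)@(5, 17): e=[22,4,48] → █
    (4,8)@(9, 17): e=[34,60,-20] → ·
    (2,9)@(5, 19): e=[14,16,44] → █
    (4,9)@(9, 19): e=[26,72,-24] → ·
    (1,10)@(3, 21): e=[0,0,74] → █  [on edge]
    (4,10)@(9, 21): e=[18,84,-28] → ·
    (1,11)@(3, 23): e=[-8,12,70] → ·
  covered (10 px):
    · · · · · ·
    · · · · · ·
    · · · · · ·
    · · · · · ·
    · · · · · ·
    · · · · · ·
    · · · █ · ·
    · · · █ · ·
    · · █ █ · ·
    · · █ █ · ·
    · █ █ █ · ·
    · · · █ · ·

Answer: [[0,5],[0,6],[0,7],[0,8],[1,8],[0,9],[1,9],[0,10],[1,10],[1,11],[2,11]]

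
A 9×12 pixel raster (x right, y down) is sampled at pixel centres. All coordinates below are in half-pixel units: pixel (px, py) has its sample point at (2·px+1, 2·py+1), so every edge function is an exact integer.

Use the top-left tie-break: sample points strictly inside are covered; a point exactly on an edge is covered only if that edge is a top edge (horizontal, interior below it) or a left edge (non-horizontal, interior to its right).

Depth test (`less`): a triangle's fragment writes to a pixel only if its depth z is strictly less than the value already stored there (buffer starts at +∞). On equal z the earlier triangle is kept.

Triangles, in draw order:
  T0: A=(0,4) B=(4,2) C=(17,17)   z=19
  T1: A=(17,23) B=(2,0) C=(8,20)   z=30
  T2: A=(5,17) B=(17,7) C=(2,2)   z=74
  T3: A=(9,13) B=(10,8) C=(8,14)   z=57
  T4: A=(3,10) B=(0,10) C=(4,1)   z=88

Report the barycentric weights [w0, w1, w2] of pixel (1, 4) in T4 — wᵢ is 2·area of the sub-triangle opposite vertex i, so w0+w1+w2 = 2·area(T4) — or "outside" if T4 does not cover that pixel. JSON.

T0:
  2·area = 86
  edge (0, 4)→(4, 2): d=(4,-2) top-left  bias=+0
  edge (4, 2)→(17, 17): d=(13,15) right/bottom  bias=-1
  edge (17, 17)→(0, 4): d=(-17,-13) top-left  bias=+0
    (1,1)@(3, 3): e=[2,28,56] → #
    (2,1)@(5, 3): e=[6,-2,82] → ·
    (1,2)@(3, 5): e=[10,54,22] → #
    (2,2)@(5, 5): e=[14,24,48] → #
    (3,2)@(7, 5): e=[18,-6,74] → ·
    (1,3)@(3, 7): e=[18,80,-12] → ·
    (2,3)@(5, 7): e=[22,50,14] → #
    (3,3)@(7, 7): e=[26,20,40] → #
    (4,3)@(9, 7): e=[30,-10,66] → ·
    (2,4)@(5, 9): e=[30,76,-20] → ·
    (3,4)@(7, 9): e=[34,46,6] → #
    (4,4)@(9, 9): e=[38,16,32] → #
    (8,8)@(17, 17): e=[86,0,0] → ·  [on edge]
  covered (10 px):
    · · · · · · · · ·
    · # · · · · · · ·
    · # # · · · · · ·
    · · # # · · · · ·
    · · · # # · · · ·
    · · · · · # · · ·
    · · · · · · # · ·
    · · · · · · · # ·
    · · · · · · · · ·
    · · · · · · · · ·
    · · · · · · · · ·
    · · · · · · · · ·
T1:
  2·area = 162  (B↔C swapped to make it positive)
  edge (17, 23)→(8, 20): d=(-9,-3) top-left  bias=+0
  edge (8, 20)→(2, 0): d=(-6,-20) top-left  bias=+0
  edge (2, 0)→(17, 23): d=(15,23) right/bottom  bias=-1
    (1,1)@(3, 3): e=[138,2,22] → #
    (2,1)@(5, 3): e=[144,42,-24] → ·
    (1,2)@(3, 5): e=[120,-10,52] → ·
    (2,2)@(5, 5): e=[126,30,6] → #
    (3,2)@(7, 5): e=[132,70,-40] → ·
    (2,3)@(5, 7): e=[108,18,36] → #
    (3,3)@(7, 7): e=[114,58,-10] → ·
    (2,4)@(5, 9): e=[90,6,66] → #
    (3,4)@(7, 9): e=[96,46,20] → #
    (4,4)@(9, 9): e=[102,86,-26] → ·
    (2,5)@(5, 11): e=[72,-6,96] → ·
    (3,5)@(7, 11): e=[78,34,50] → #
    (2,9)@(5, 19): e=[0,-54,216] → ·  [on edge]
    (5,10)@(11, 21): e=[0,54,108] → #  [on edge]
    (8,11)@(17, 23): e=[0,162,0] → ·  [on edge]
  covered (21 px):
    · · · · · · · · ·
    · # · · · · · · ·
    · · # · · · · · ·
    · · # · · · · · ·
    · · # # · · · · ·
    · · · # # · · · ·
    · · · # # · · · ·
    · · · # # # · · ·
    · · · · # # # · ·
    · · · · # # # · ·
    · · · · · # # # ·
    · · · · · · · · ·
T2:
  2·area = 210  (B↔C swapped to make it positive)
  edge (5, 17)→(2, 2): d=(-3,-15) top-left  bias=+0
  edge (2, 2)→(17, 7): d=(15,5) right/bottom  bias=-1
  edge (17, 7)→(5, 17): d=(-12,10) right/bottom  bias=-1
    (1,1)@(3, 3): e=[12,10,188] → #
    (2,1)@(5, 3): e=[42,0,168] → ·  [on edge]
    (1,2)@(3, 5): e=[6,40,164] → #
    (2,2)@(5, 5): e=[36,30,144] → #
    (3,2)@(7, 5): e=[66,20,124] → #
    (4,2)@(9, 5): e=[96,10,104] → #
    (5,2)@(11, 5): e=[126,0,84] → ·  [on edge]
    (1,3)@(3, 7): e=[0,70,140] → #  [on edge]
    (5,3)@(11, 7): e=[120,30,60] → #
    (6,3)@(13, 7): e=[150,20,40] → #
    (7,3)@(15, 7): e=[180,10,20] → #
    (8,3)@(17, 7): e=[210,0,0] → ·  [on edge]
    (2,8)@(5, 17): e=[0,210,0] → ·  [on edge]
  covered (26 px):
    · · · · · · · · ·
    · # · · · · · · ·
    · # # # # · · · ·
    · # # # # # # # ·
    · · # # # # # · ·
    · · # # # # · · ·
    · · # # # · · · ·
    · · # # · · · · ·
    · · · · · · · · ·
    · · · · · · · · ·
    · · · · · · · · ·
    · · · · · · · · ·
T3:
  2·area = 4  (B↔C swapped to make it positive)
  edge (9, 13)→(8, 14): d=(-1,1) right/bottom  bias=-1
  edge (8, 14)→(10, 8): d=(2,-6) top-left  bias=+0
  edge (10, 8)→(9, 13): d=(-1,5) right/bottom  bias=-1
    (5,1)@(11, 3): e=[8,-4,0] → ·  [on edge]
    (5,2)@(11, 5): e=[6,0,-2] → ·  [on edge]
    (8,2)@(17, 5): e=[0,36,-32] → ·  [on edge]
    (7,3)@(15, 7): e=[0,28,-24] → ·  [on edge]
    (6,4)@(13, 9): e=[0,20,-16] → ·  [on edge]
    (4,5)@(9, 11): e=[2,0,2] → #  [on edge]
    (5,5)@(11, 11): e=[0,12,-8] → ·  [on edge]
    (4,6)@(9, 13): e=[0,4,0] → ·  [on edge]
    (3,7)@(7, 15): e=[0,-4,8] → ·  [on edge]
    (2,8)@(5, 17): e=[0,-12,16] → ·  [on edge]
    (3,8)@(7, 17): e=[-2,0,6] → ·  [on edge]
    (1,9)@(3, 19): e=[0,-20,24] → ·  [on edge]
    (0,10)@(1, 21): e=[0,-28,32] → ·  [on edge]
    (2,11)@(5, 23): e=[-6,0,10] → ·  [on edge]
    (3,11)@(7, 23): e=[-8,12,0] → ·  [on edge]
  covered (1 px):
    · · · · · · · · ·
    · · · · · · · · ·
    · · · · · · · · ·
    · · · · · · · · ·
    · · · · · · · · ·
    · · · · # · · · ·
    · · · · · · · · ·
    · · · · · · · · ·
    · · · · · · · · ·
    · · · · · · · · ·
    · · · · · · · · ·
    · · · · · · · · ·
T4:
  2·area = 27
  edge (3, 10)→(0, 10): d=(-3,0) right/bottom  bias=-1
  edge (0, 10)→(4, 1): d=(4,-9) top-left  bias=+0
  edge (4, 1)→(3, 10): d=(-1,9) right/bottom  bias=-1
    (1,2)@(3, 5): e=[15,7,5] → #
    (2,2)@(5, 5): e=[15,25,-13] → ·
    (1,3)@(3, 7): e=[9,15,3] → #
    (2,3)@(5, 7): e=[9,33,-15] → ·
    (0,4)@(1, 9): e=[3,5,19] → #
    (2,4)@(5, 9): e=[3,41,-17] → ·
    (0,5)@(1, 11): e=[-3,13,17] → ·
    (1,5)@(3, 11): e=[-3,31,-1] → ·
  covered (4 px):
    · · · · · · · · ·
    · · · · · · · · ·
    · # · · · · · · ·
    · # · · · · · · ·
    # # · · · · · · ·
    · · · · · · · · ·
    · · · · · · · · ·
    · · · · · · · · ·
    · · · · · · · · ·
    · · · · · · · · ·
    · · · · · · · · ·
    · · · · · · · · ·

Result: [23,1,3]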